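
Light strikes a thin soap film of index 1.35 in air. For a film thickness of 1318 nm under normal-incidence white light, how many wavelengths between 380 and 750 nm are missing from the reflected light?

Top surface (1.0 → 1.35): reflection off a higher-index medium gives a half-wave phase shift.
At the lower boundary (n = 1.35 to n = 1.0) the reflected ray undergoes no phase shift.
Net: one phase inversion between the two reflected rays.
For dark reflection here: 2 n t = m λ.
λ = 2 n t / m = 3559 / m nm.
m=4: 890 nm (IR); m=5: 712 nm (visible); m=6: 593 nm (visible); m=7: 508 nm (visible); m=8: 445 nm (visible); m=9: 395 nm (visible); m=10: 356 nm (UV).

5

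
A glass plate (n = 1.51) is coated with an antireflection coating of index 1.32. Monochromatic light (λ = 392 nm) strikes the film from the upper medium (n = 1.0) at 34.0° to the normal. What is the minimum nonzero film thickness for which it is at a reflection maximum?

Top surface (1.0 → 1.32): reflection off a higher-index medium gives a half-wave phase shift.
Bottom surface (1.32 → 1.51): reflection off a higher-index medium gives a half-wave phase shift.
Net: no relative phase inversion (both shifts match).
With no net inversion, constructive interference in reflection requires 2 n t cos θ_r = m λ.
Snell's law: 1.0 sin 34.0° = 1.32 sin θ_r → sin θ_r = 0.424, cos θ_r = 0.906.
Minimum nonzero at m = 1: t = λ / (2 n cos θ_r) = 392 / (2 × 1.32 × 0.906) = 164 nm.

164 nm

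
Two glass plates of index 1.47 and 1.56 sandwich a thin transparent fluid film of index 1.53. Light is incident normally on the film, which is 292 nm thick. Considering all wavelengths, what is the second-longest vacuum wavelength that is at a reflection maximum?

At the upper boundary (n = 1.47 to n = 1.53) the reflected ray undergoes a half-wave phase shift.
Ray reflecting at the bottom interface goes from n = 1.53 toward n = 1.56: a half-wave phase shift.
Zero or two π shifts → no net half-wave offset.
With no net inversion, constructive interference in reflection requires 2 n t = m λ.
λ = 2 n t / m. The second-longest wavelength is m = 2: λ = 2 × 1.53 × 292 / 2.00 = 447 nm.

447 nm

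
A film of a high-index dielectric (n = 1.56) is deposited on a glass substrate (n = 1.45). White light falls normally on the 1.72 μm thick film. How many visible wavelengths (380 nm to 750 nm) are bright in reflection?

7

Top surface (1.0 → 1.56): reflection off a higher-index medium gives a half-wave phase shift.
At the lower boundary (n = 1.56 to n = 1.45) the reflected ray undergoes no phase shift.
The two reflections differ by half a wavelength.
With one net inversion, constructive interference in reflection requires 2 n t = (m + ½) λ.
λ = 2 n t / (m + ½) = 5366 / (m + ½) nm.
m=6: 826 nm (IR); m=7: 716 nm (visible); m=8: 631 nm (visible); m=9: 565 nm (visible); m=10: 511 nm (visible); m=11: 467 nm (visible); m=12: 429 nm (visible); m=13: 398 nm (visible); m=14: 370 nm (UV).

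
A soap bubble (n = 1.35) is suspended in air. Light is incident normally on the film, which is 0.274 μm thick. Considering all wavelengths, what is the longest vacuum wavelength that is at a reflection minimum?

Top surface (1.0 → 1.35): reflection off a higher-index medium gives a half-wave phase shift.
Bottom surface (1.35 → 1.0): reflection off a lower-index medium gives no phase shift.
Exactly one π shift → a net half-wave offset.
For minimum reflection here: 2 n t = m λ.
λ = 2 n t / m. The longest wavelength is m = 1: λ = 2 × 1.35 × 274 / 1.00 = 740 nm.

740 nm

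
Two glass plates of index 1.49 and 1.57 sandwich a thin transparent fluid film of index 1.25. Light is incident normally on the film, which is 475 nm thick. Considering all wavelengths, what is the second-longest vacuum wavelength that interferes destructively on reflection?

594 nm

Top surface (1.49 → 1.25): reflection off a lower-index medium gives no phase shift.
Ray reflecting at the bottom interface goes from n = 1.25 toward n = 1.57: a half-wave phase shift.
Exactly one π shift → a net half-wave offset.
For weak reflection here: 2 n t = m λ.
λ = 2 n t / m. The second-longest wavelength is m = 2: λ = 2 × 1.25 × 475 / 2.00 = 594 nm.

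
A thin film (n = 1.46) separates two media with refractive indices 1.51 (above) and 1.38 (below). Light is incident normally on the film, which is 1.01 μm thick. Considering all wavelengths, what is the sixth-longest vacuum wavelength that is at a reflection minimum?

Top surface (1.51 → 1.46): reflection off a lower-index medium gives no phase shift.
Ray reflecting at the bottom interface goes from n = 1.46 toward n = 1.38: no phase shift.
The two reflections carry the same phase change, so no net offset.
With no net inversion, destructive interference in reflection requires 2 n t = (m + ½) λ.
λ = 2 n t / (m + ½). The sixth-longest wavelength is m = 5: λ = 2 × 1.46 × 1010 / 5.50 = 536 nm.

536 nm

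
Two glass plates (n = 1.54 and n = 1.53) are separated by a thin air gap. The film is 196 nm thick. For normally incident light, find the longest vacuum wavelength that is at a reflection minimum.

392 nm

Top surface (1.54 → 1.0): reflection off a lower-index medium gives no phase shift.
Bottom surface (1.0 → 1.53): reflection off a higher-index medium gives a half-wave phase shift.
Net: one phase inversion between the two reflected rays.
So the condition for destructive reflection is 2 n t = m λ.
λ = 2 n t / m. The longest wavelength is m = 1: λ = 2 × 1.0 × 196 / 1.00 = 392 nm.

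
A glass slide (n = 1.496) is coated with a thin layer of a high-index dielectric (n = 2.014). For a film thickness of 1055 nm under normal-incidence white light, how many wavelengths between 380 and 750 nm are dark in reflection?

6

Top surface (1.0 → 2.014): reflection off a higher-index medium gives a half-wave phase shift.
Ray reflecting at the bottom interface goes from n = 2.014 toward n = 1.496: no phase shift.
The two reflections differ by half a wavelength.
With one net inversion, destructive interference in reflection requires 2 n t = m λ.
λ = 2 n t / m = 4250 / m nm.
m=5: 850 nm (IR); m=6: 708 nm (visible); m=7: 607 nm (visible); m=8: 531 nm (visible); m=9: 472 nm (visible); m=10: 425 nm (visible); m=11: 386 nm (visible); m=12: 354 nm (UV).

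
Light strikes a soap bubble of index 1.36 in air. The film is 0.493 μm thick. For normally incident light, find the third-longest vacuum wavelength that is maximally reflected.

Top surface (1.0 → 1.36): reflection off a higher-index medium gives a half-wave phase shift.
Ray reflecting at the bottom interface goes from n = 1.36 toward n = 1.0: no phase shift.
The two reflections differ by half a wavelength.
For bright reflection here: 2 n t = (m + ½) λ.
λ = 2 n t / (m + ½). The third-longest wavelength is m = 2: λ = 2 × 1.36 × 493 / 2.50 = 536 nm.

536 nm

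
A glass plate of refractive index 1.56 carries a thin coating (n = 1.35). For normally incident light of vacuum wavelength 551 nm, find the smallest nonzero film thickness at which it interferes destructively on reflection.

102 nm

Ray reflecting at the top interface goes from n = 1.0 toward n = 1.35: a half-wave phase shift.
Ray reflecting at the bottom interface goes from n = 1.35 toward n = 1.56: a half-wave phase shift.
Zero or two π shifts → no net half-wave offset.
With no net inversion, destructive interference in reflection requires 2 n t = (m + ½) λ.
Minimum at m = 0: t = λ / (4 n) = 551 / (4 × 1.35) = 102 nm.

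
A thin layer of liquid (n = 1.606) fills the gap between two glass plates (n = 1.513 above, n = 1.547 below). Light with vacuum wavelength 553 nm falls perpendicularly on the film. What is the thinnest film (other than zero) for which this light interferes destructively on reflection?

Top surface (1.513 → 1.606): reflection off a higher-index medium gives a half-wave phase shift.
At the lower boundary (n = 1.606 to n = 1.547) the reflected ray undergoes no phase shift.
The two reflections differ by half a wavelength.
So the condition for destructive reflection is 2 n t = m λ.
Minimum nonzero at m = 1: t = λ / (2 n) = 553 / (2 × 1.606) = 172 nm.

172 nm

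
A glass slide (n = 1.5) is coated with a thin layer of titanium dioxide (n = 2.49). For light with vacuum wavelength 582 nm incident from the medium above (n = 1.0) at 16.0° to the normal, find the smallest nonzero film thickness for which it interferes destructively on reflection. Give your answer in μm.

Ray reflecting at the top interface goes from n = 1.0 toward n = 2.49: a half-wave phase shift.
Bottom surface (2.49 → 1.5): reflection off a lower-index medium gives no phase shift.
Exactly one π shift → a net half-wave offset.
For dark reflection here: 2 n t cos θ_r = m λ.
Snell's law: 1.0 sin 16.0° = 2.49 sin θ_r → sin θ_r = 0.111, cos θ_r = 0.994.
Minimum nonzero at m = 1: t = λ / (2 n cos θ_r) = 582 / (2 × 2.49 × 0.994) = 118 nm.

0.118 μm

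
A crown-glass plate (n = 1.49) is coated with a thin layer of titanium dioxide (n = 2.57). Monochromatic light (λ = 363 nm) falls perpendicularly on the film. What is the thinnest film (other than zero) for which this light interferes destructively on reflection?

70.6 nm

At the upper boundary (n = 1.0 to n = 2.57) the reflected ray undergoes a half-wave phase shift.
Bottom surface (2.57 → 1.49): reflection off a lower-index medium gives no phase shift.
The two reflections differ by half a wavelength.
So the condition for destructive reflection is 2 n t = m λ.
Minimum nonzero at m = 1: t = λ / (2 n) = 363 / (2 × 2.57) = 70.6 nm.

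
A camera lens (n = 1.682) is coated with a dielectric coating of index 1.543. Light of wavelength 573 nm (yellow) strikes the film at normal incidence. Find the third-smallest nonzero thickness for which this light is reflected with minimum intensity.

464 nm

Top surface (1.0 → 1.543): reflection off a higher-index medium gives a half-wave phase shift.
Ray reflecting at the bottom interface goes from n = 1.543 toward n = 1.682: a half-wave phase shift.
The two reflections carry the same phase change, so no net offset.
So the condition for destructive reflection is 2 n t = (m + ½) λ.
The third-smallest nonzero thickness corresponds to m = 2: t = (m + ½) λ / (2 n) = 2.50 × 573 / (2 × 1.543) = 464 nm.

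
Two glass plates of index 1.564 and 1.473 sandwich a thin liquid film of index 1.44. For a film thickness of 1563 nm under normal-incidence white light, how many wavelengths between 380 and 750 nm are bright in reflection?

Ray reflecting at the top interface goes from n = 1.564 toward n = 1.44: no phase shift.
At the lower boundary (n = 1.44 to n = 1.473) the reflected ray undergoes a half-wave phase shift.
Net: one phase inversion between the two reflected rays.
So the condition for constructive reflection is 2 n t = (m + ½) λ.
λ = 2 n t / (m + ½) = 4501 / (m + ½) nm.
m=5: 818 nm (IR); m=6: 693 nm (visible); m=7: 600 nm (visible); m=8: 530 nm (visible); m=9: 474 nm (visible); m=10: 429 nm (visible); m=11: 391 nm (visible); m=12: 360 nm (UV).

6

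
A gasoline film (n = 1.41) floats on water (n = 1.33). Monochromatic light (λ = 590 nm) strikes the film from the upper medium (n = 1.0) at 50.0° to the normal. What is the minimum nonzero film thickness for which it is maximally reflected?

125 nm

Top surface (1.0 → 1.41): reflection off a higher-index medium gives a half-wave phase shift.
At the lower boundary (n = 1.41 to n = 1.33) the reflected ray undergoes no phase shift.
Exactly one π shift → a net half-wave offset.
With one net inversion, constructive interference in reflection requires 2 n t cos θ_r = (m + ½) λ.
Snell's law: 1.0 sin 50.0° = 1.41 sin θ_r → sin θ_r = 0.543, cos θ_r = 0.840.
Minimum at m = 0: t = λ / (4 n cos θ_r) = 590 / (4 × 1.41 × 0.840) = 125 nm.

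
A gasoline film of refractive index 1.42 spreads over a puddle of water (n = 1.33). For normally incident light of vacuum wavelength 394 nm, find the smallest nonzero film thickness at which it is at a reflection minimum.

At the upper boundary (n = 1.0 to n = 1.42) the reflected ray undergoes a half-wave phase shift.
Bottom surface (1.42 → 1.33): reflection off a lower-index medium gives no phase shift.
Net: one phase inversion between the two reflected rays.
So the condition for destructive reflection is 2 n t = m λ.
Minimum nonzero at m = 1: t = λ / (2 n) = 394 / (2 × 1.42) = 139 nm.

139 nm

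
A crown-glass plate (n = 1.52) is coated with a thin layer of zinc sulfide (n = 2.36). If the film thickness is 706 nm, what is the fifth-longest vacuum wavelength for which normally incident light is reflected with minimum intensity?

Ray reflecting at the top interface goes from n = 1.0 toward n = 2.36: a half-wave phase shift.
Bottom surface (2.36 → 1.52): reflection off a lower-index medium gives no phase shift.
Exactly one π shift → a net half-wave offset.
For dark reflection here: 2 n t = m λ.
λ = 2 n t / m. The fifth-longest wavelength is m = 5: λ = 2 × 2.36 × 706 / 5.00 = 666 nm.

666 nm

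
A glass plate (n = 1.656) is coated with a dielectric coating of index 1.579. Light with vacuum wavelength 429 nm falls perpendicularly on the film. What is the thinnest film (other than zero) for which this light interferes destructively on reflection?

Ray reflecting at the top interface goes from n = 1.0 toward n = 1.579: a half-wave phase shift.
Bottom surface (1.579 → 1.656): reflection off a higher-index medium gives a half-wave phase shift.
Net: no relative phase inversion (both shifts match).
For minimum reflection here: 2 n t = (m + ½) λ.
Minimum at m = 0: t = λ / (4 n) = 429 / (4 × 1.579) = 67.9 nm.

67.9 nm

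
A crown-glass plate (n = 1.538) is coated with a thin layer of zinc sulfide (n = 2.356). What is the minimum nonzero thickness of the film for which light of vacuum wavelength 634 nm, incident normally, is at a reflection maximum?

Ray reflecting at the top interface goes from n = 1.0 toward n = 2.356: a half-wave phase shift.
Ray reflecting at the bottom interface goes from n = 2.356 toward n = 1.538: no phase shift.
Exactly one π shift → a net half-wave offset.
For strong reflection here: 2 n t = (m + ½) λ.
Minimum at m = 0: t = λ / (4 n) = 634 / (4 × 2.356) = 67.3 nm.

67.3 nm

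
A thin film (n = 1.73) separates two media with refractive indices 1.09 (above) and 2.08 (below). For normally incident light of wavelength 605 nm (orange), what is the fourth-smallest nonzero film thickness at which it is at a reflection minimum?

612 nm

At the upper boundary (n = 1.09 to n = 1.73) the reflected ray undergoes a half-wave phase shift.
At the lower boundary (n = 1.73 to n = 2.08) the reflected ray undergoes a half-wave phase shift.
The two reflections carry the same phase change, so no net offset.
For weak reflection here: 2 n t = (m + ½) λ.
The fourth-smallest nonzero thickness corresponds to m = 3: t = (m + ½) λ / (2 n) = 3.50 × 605 / (2 × 1.73) = 612 nm.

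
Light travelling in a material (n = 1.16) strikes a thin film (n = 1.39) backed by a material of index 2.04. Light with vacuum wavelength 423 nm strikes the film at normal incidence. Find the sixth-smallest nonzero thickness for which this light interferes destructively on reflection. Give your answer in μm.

0.837 μm

At the upper boundary (n = 1.16 to n = 1.39) the reflected ray undergoes a half-wave phase shift.
At the lower boundary (n = 1.39 to n = 2.04) the reflected ray undergoes a half-wave phase shift.
Net: no relative phase inversion (both shifts match).
So the condition for destructive reflection is 2 n t = (m + ½) λ.
The sixth-smallest nonzero thickness corresponds to m = 5: t = (m + ½) λ / (2 n) = 5.50 × 423 / (2 × 1.39) = 837 nm.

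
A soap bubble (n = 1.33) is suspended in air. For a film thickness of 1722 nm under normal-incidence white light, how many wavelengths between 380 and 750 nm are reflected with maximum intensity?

6

At the upper boundary (n = 1.0 to n = 1.33) the reflected ray undergoes a half-wave phase shift.
Ray reflecting at the bottom interface goes from n = 1.33 toward n = 1.0: no phase shift.
Exactly one π shift → a net half-wave offset.
With one net inversion, constructive interference in reflection requires 2 n t = (m + ½) λ.
λ = 2 n t / (m + ½) = 4581 / (m + ½) nm.
m=5: 833 nm (IR); m=6: 705 nm (visible); m=7: 611 nm (visible); m=8: 539 nm (visible); m=9: 482 nm (visible); m=10: 436 nm (visible); m=11: 398 nm (visible); m=12: 366 nm (UV).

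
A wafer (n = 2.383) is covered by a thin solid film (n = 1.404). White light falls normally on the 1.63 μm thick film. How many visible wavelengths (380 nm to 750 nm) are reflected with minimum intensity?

Ray reflecting at the top interface goes from n = 1.0 toward n = 1.404: a half-wave phase shift.
At the lower boundary (n = 1.404 to n = 2.383) the reflected ray undergoes a half-wave phase shift.
Zero or two π shifts → no net half-wave offset.
So the condition for destructive reflection is 2 n t = (m + ½) λ.
λ = 2 n t / (m + ½) = 4577 / (m + ½) nm.
m=5: 832 nm (IR); m=6: 704 nm (visible); m=7: 610 nm (visible); m=8: 538 nm (visible); m=9: 482 nm (visible); m=10: 436 nm (visible); m=11: 398 nm (visible); m=12: 366 nm (UV).

6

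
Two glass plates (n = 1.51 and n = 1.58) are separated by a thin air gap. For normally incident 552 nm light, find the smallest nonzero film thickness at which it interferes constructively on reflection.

At the upper boundary (n = 1.51 to n = 1.0) the reflected ray undergoes no phase shift.
Bottom surface (1.0 → 1.58): reflection off a higher-index medium gives a half-wave phase shift.
The two reflections differ by half a wavelength.
For strong reflection here: 2 n t = (m + ½) λ.
Minimum at m = 0: t = λ / (4 n) = 552 / (4 × 1.0) = 138 nm.

138 nm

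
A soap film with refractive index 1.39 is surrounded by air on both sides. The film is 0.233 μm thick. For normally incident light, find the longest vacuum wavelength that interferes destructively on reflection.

648 nm

Ray reflecting at the top interface goes from n = 1.0 toward n = 1.39: a half-wave phase shift.
Bottom surface (1.39 → 1.0): reflection off a lower-index medium gives no phase shift.
The two reflections differ by half a wavelength.
So the condition for destructive reflection is 2 n t = m λ.
λ = 2 n t / m. The longest wavelength is m = 1: λ = 2 × 1.39 × 233 / 1.00 = 648 nm.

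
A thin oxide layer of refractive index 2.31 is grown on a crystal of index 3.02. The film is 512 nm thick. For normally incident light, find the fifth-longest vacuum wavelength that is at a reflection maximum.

At the upper boundary (n = 1.0 to n = 2.31) the reflected ray undergoes a half-wave phase shift.
At the lower boundary (n = 2.31 to n = 3.02) the reflected ray undergoes a half-wave phase shift.
Net: no relative phase inversion (both shifts match).
With no net inversion, constructive interference in reflection requires 2 n t = m λ.
λ = 2 n t / m. The fifth-longest wavelength is m = 5: λ = 2 × 2.31 × 512 / 5.00 = 473 nm.

473 nm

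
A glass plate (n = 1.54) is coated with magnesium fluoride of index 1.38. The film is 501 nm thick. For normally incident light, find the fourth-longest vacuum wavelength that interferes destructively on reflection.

395 nm

At the upper boundary (n = 1.0 to n = 1.38) the reflected ray undergoes a half-wave phase shift.
Bottom surface (1.38 → 1.54): reflection off a higher-index medium gives a half-wave phase shift.
Zero or two π shifts → no net half-wave offset.
So the condition for destructive reflection is 2 n t = (m + ½) λ.
λ = 2 n t / (m + ½). The fourth-longest wavelength is m = 3: λ = 2 × 1.38 × 501 / 3.50 = 395 nm.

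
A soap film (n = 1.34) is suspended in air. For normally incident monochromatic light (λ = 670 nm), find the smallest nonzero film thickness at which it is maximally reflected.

Ray reflecting at the top interface goes from n = 1.0 toward n = 1.34: a half-wave phase shift.
Bottom surface (1.34 → 1.0): reflection off a lower-index medium gives no phase shift.
Exactly one π shift → a net half-wave offset.
With one net inversion, constructive interference in reflection requires 2 n t = (m + ½) λ.
Minimum at m = 0: t = λ / (4 n) = 670 / (4 × 1.34) = 125 nm.

125 nm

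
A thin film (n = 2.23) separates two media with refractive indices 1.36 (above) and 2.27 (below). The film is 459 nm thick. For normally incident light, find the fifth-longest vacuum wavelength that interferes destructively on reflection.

455 nm

Top surface (1.36 → 2.23): reflection off a higher-index medium gives a half-wave phase shift.
At the lower boundary (n = 2.23 to n = 2.27) the reflected ray undergoes a half-wave phase shift.
Net: no relative phase inversion (both shifts match).
With no net inversion, destructive interference in reflection requires 2 n t = (m + ½) λ.
λ = 2 n t / (m + ½). The fifth-longest wavelength is m = 4: λ = 2 × 2.23 × 459 / 4.50 = 455 nm.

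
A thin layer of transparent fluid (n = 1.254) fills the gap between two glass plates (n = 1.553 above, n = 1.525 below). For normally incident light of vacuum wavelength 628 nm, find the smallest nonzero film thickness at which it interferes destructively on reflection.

Ray reflecting at the top interface goes from n = 1.553 toward n = 1.254: no phase shift.
Ray reflecting at the bottom interface goes from n = 1.254 toward n = 1.525: a half-wave phase shift.
Net: one phase inversion between the two reflected rays.
With one net inversion, destructive interference in reflection requires 2 n t = m λ.
Minimum nonzero at m = 1: t = λ / (2 n) = 628 / (2 × 1.254) = 250 nm.

250 nm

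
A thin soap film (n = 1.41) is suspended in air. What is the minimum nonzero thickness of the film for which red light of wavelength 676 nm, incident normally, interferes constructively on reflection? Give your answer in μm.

0.120 μm

Ray reflecting at the top interface goes from n = 1.0 toward n = 1.41: a half-wave phase shift.
Ray reflecting at the bottom interface goes from n = 1.41 toward n = 1.0: no phase shift.
The two reflections differ by half a wavelength.
For strong reflection here: 2 n t = (m + ½) λ.
Minimum at m = 0: t = λ / (4 n) = 676 / (4 × 1.41) = 120 nm.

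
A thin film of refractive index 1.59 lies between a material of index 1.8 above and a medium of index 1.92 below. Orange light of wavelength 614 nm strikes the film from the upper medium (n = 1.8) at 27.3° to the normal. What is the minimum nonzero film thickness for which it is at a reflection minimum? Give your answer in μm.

0.226 μm

Top surface (1.8 → 1.59): reflection off a lower-index medium gives no phase shift.
Bottom surface (1.59 → 1.92): reflection off a higher-index medium gives a half-wave phase shift.
Net: one phase inversion between the two reflected rays.
For minimum reflection here: 2 n t cos θ_r = m λ.
Snell's law: 1.8 sin 27.3° = 1.59 sin θ_r → sin θ_r = 0.519, cos θ_r = 0.855.
Minimum nonzero at m = 1: t = λ / (2 n cos θ_r) = 614 / (2 × 1.59 × 0.855) = 226 nm.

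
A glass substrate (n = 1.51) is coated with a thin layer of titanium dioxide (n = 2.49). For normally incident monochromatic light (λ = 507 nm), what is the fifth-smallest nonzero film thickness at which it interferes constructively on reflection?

At the upper boundary (n = 1.0 to n = 2.49) the reflected ray undergoes a half-wave phase shift.
At the lower boundary (n = 2.49 to n = 1.51) the reflected ray undergoes no phase shift.
Net: one phase inversion between the two reflected rays.
For maximum reflection here: 2 n t = (m + ½) λ.
The fifth-smallest nonzero thickness corresponds to m = 4: t = (m + ½) λ / (2 n) = 4.50 × 507 / (2 × 2.49) = 458 nm.

458 nm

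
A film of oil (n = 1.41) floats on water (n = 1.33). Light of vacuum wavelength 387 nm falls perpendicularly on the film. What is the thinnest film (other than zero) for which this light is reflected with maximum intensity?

68.6 nm

Ray reflecting at the top interface goes from n = 1.0 toward n = 1.41: a half-wave phase shift.
At the lower boundary (n = 1.41 to n = 1.33) the reflected ray undergoes no phase shift.
Exactly one π shift → a net half-wave offset.
For maximum reflection here: 2 n t = (m + ½) λ.
Minimum at m = 0: t = λ / (4 n) = 387 / (4 × 1.41) = 68.6 nm.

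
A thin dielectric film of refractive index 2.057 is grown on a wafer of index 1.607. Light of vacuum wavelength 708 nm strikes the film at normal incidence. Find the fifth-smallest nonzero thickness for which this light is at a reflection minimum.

At the upper boundary (n = 1.0 to n = 2.057) the reflected ray undergoes a half-wave phase shift.
Ray reflecting at the bottom interface goes from n = 2.057 toward n = 1.607: no phase shift.
Net: one phase inversion between the two reflected rays.
So the condition for destructive reflection is 2 n t = m λ.
The fifth-smallest nonzero thickness corresponds to m = 5: t = m λ / (2 n) = 5.00 × 708 / (2 × 2.057) = 860 nm.

860 nm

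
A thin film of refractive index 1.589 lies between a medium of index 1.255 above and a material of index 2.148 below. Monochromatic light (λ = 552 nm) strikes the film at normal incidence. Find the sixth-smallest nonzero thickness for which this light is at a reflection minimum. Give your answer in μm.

0.955 μm

Ray reflecting at the top interface goes from n = 1.255 toward n = 1.589: a half-wave phase shift.
At the lower boundary (n = 1.589 to n = 2.148) the reflected ray undergoes a half-wave phase shift.
The two reflections carry the same phase change, so no net offset.
For weak reflection here: 2 n t = (m + ½) λ.
The sixth-smallest nonzero thickness corresponds to m = 5: t = (m + ½) λ / (2 n) = 5.50 × 552 / (2 × 1.589) = 955 nm.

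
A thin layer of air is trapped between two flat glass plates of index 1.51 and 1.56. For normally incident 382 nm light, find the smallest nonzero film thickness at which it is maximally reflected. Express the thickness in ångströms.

955 Å

Top surface (1.51 → 1.0): reflection off a lower-index medium gives no phase shift.
At the lower boundary (n = 1.0 to n = 1.56) the reflected ray undergoes a half-wave phase shift.
The two reflections differ by half a wavelength.
With one net inversion, constructive interference in reflection requires 2 n t = (m + ½) λ.
Minimum at m = 0: t = λ / (4 n) = 382 / (4 × 1.0) = 95.5 nm.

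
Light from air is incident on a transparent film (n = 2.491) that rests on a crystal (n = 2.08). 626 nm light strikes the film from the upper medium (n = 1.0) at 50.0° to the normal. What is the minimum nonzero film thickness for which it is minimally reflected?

132 nm

At the upper boundary (n = 1.0 to n = 2.491) the reflected ray undergoes a half-wave phase shift.
At the lower boundary (n = 2.491 to n = 2.08) the reflected ray undergoes no phase shift.
Net: one phase inversion between the two reflected rays.
So the condition for destructive reflection is 2 n t cos θ_r = m λ.
Snell's law: 1.0 sin 50.0° = 2.491 sin θ_r → sin θ_r = 0.308, cos θ_r = 0.952.
Minimum nonzero at m = 1: t = λ / (2 n cos θ_r) = 626 / (2 × 2.491 × 0.952) = 132 nm.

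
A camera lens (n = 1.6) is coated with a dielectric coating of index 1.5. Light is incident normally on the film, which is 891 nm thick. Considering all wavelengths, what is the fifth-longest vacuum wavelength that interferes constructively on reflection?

At the upper boundary (n = 1.0 to n = 1.5) the reflected ray undergoes a half-wave phase shift.
Ray reflecting at the bottom interface goes from n = 1.5 toward n = 1.6: a half-wave phase shift.
Net: no relative phase inversion (both shifts match).
With no net inversion, constructive interference in reflection requires 2 n t = m λ.
λ = 2 n t / m. The fifth-longest wavelength is m = 5: λ = 2 × 1.5 × 891 / 5.00 = 535 nm.

535 nm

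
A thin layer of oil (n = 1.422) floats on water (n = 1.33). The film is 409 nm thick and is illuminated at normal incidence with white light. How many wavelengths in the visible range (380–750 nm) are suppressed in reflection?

At the upper boundary (n = 1.0 to n = 1.422) the reflected ray undergoes a half-wave phase shift.
At the lower boundary (n = 1.422 to n = 1.33) the reflected ray undergoes no phase shift.
Net: one phase inversion between the two reflected rays.
So the condition for destructive reflection is 2 n t = m λ.
λ = 2 n t / m = 1163 / m nm.
m=1: 1163 nm (IR); m=2: 582 nm (visible); m=3: 388 nm (visible); m=4: 291 nm (UV).

2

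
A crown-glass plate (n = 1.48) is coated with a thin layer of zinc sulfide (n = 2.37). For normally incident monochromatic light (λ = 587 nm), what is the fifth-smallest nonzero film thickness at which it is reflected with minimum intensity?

619 nm

Top surface (1.0 → 2.37): reflection off a higher-index medium gives a half-wave phase shift.
Bottom surface (2.37 → 1.48): reflection off a lower-index medium gives no phase shift.
The two reflections differ by half a wavelength.
With one net inversion, destructive interference in reflection requires 2 n t = m λ.
The fifth-smallest nonzero thickness corresponds to m = 5: t = m λ / (2 n) = 5.00 × 587 / (2 × 2.37) = 619 nm.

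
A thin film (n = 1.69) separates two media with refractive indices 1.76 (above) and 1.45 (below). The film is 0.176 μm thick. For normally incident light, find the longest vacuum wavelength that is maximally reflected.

At the upper boundary (n = 1.76 to n = 1.69) the reflected ray undergoes no phase shift.
Bottom surface (1.69 → 1.45): reflection off a lower-index medium gives no phase shift.
Net: no relative phase inversion (both shifts match).
With no net inversion, constructive interference in reflection requires 2 n t = m λ.
λ = 2 n t / m. The longest wavelength is m = 1: λ = 2 × 1.69 × 176 / 1.00 = 595 nm.

595 nm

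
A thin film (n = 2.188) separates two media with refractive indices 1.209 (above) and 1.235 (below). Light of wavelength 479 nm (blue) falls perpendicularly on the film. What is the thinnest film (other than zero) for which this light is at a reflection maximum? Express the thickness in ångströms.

547 Å

Ray reflecting at the top interface goes from n = 1.209 toward n = 2.188: a half-wave phase shift.
Bottom surface (2.188 → 1.235): reflection off a lower-index medium gives no phase shift.
Net: one phase inversion between the two reflected rays.
With one net inversion, constructive interference in reflection requires 2 n t = (m + ½) λ.
Minimum at m = 0: t = λ / (4 n) = 479 / (4 × 2.188) = 54.7 nm.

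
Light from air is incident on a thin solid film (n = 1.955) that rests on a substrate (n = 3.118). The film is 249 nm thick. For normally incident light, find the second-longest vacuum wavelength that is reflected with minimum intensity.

649 nm

At the upper boundary (n = 1.0 to n = 1.955) the reflected ray undergoes a half-wave phase shift.
Bottom surface (1.955 → 3.118): reflection off a higher-index medium gives a half-wave phase shift.
Zero or two π shifts → no net half-wave offset.
So the condition for destructive reflection is 2 n t = (m + ½) λ.
λ = 2 n t / (m + ½). The second-longest wavelength is m = 1: λ = 2 × 1.955 × 249 / 1.50 = 649 nm.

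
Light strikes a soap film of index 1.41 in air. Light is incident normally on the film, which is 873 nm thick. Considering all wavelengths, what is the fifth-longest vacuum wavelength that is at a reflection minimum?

492 nm

Ray reflecting at the top interface goes from n = 1.0 toward n = 1.41: a half-wave phase shift.
Ray reflecting at the bottom interface goes from n = 1.41 toward n = 1.0: no phase shift.
The two reflections differ by half a wavelength.
For minimum reflection here: 2 n t = m λ.
λ = 2 n t / m. The fifth-longest wavelength is m = 5: λ = 2 × 1.41 × 873 / 5.00 = 492 nm.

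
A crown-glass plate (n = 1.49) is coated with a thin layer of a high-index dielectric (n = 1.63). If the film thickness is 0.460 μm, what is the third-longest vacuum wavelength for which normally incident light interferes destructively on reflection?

500 nm

Top surface (1.0 → 1.63): reflection off a higher-index medium gives a half-wave phase shift.
Bottom surface (1.63 → 1.49): reflection off a lower-index medium gives no phase shift.
The two reflections differ by half a wavelength.
With one net inversion, destructive interference in reflection requires 2 n t = m λ.
λ = 2 n t / m. The third-longest wavelength is m = 3: λ = 2 × 1.63 × 460 / 3.00 = 500 nm.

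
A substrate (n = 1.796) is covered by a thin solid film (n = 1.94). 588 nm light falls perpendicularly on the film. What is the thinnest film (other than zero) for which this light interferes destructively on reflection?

152 nm

Top surface (1.0 → 1.94): reflection off a higher-index medium gives a half-wave phase shift.
At the lower boundary (n = 1.94 to n = 1.796) the reflected ray undergoes no phase shift.
Net: one phase inversion between the two reflected rays.
With one net inversion, destructive interference in reflection requires 2 n t = m λ.
Minimum nonzero at m = 1: t = λ / (2 n) = 588 / (2 × 1.94) = 152 nm.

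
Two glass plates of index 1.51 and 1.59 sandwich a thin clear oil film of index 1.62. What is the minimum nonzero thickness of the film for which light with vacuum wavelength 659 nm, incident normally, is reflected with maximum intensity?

Ray reflecting at the top interface goes from n = 1.51 toward n = 1.62: a half-wave phase shift.
Bottom surface (1.62 → 1.59): reflection off a lower-index medium gives no phase shift.
Exactly one π shift → a net half-wave offset.
So the condition for constructive reflection is 2 n t = (m + ½) λ.
Minimum at m = 0: t = λ / (4 n) = 659 / (4 × 1.62) = 102 nm.

102 nm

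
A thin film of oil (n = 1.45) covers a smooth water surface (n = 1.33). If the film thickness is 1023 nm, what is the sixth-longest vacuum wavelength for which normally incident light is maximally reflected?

539 nm

At the upper boundary (n = 1.0 to n = 1.45) the reflected ray undergoes a half-wave phase shift.
Ray reflecting at the bottom interface goes from n = 1.45 toward n = 1.33: no phase shift.
The two reflections differ by half a wavelength.
With one net inversion, constructive interference in reflection requires 2 n t = (m + ½) λ.
λ = 2 n t / (m + ½). The sixth-longest wavelength is m = 5: λ = 2 × 1.45 × 1023 / 5.50 = 539 nm.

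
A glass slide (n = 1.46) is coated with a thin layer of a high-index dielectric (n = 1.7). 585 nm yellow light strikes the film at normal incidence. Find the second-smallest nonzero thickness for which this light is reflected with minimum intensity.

At the upper boundary (n = 1.0 to n = 1.7) the reflected ray undergoes a half-wave phase shift.
At the lower boundary (n = 1.7 to n = 1.46) the reflected ray undergoes no phase shift.
The two reflections differ by half a wavelength.
For minimum reflection here: 2 n t = m λ.
The second-smallest nonzero thickness corresponds to m = 2: t = m λ / (2 n) = 2.00 × 585 / (2 × 1.7) = 344 nm.

344 nm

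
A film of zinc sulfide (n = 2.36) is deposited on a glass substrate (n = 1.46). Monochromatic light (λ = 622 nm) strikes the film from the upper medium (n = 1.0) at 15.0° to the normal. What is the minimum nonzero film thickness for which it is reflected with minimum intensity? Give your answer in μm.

0.133 μm

At the upper boundary (n = 1.0 to n = 2.36) the reflected ray undergoes a half-wave phase shift.
At the lower boundary (n = 2.36 to n = 1.46) the reflected ray undergoes no phase shift.
The two reflections differ by half a wavelength.
With one net inversion, destructive interference in reflection requires 2 n t cos θ_r = m λ.
Snell's law: 1.0 sin 15.0° = 2.36 sin θ_r → sin θ_r = 0.110, cos θ_r = 0.994.
Minimum nonzero at m = 1: t = λ / (2 n cos θ_r) = 622 / (2 × 2.36 × 0.994) = 133 nm.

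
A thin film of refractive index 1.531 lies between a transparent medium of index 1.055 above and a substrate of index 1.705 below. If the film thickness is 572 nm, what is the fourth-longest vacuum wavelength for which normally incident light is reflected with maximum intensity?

Ray reflecting at the top interface goes from n = 1.055 toward n = 1.531: a half-wave phase shift.
Ray reflecting at the bottom interface goes from n = 1.531 toward n = 1.705: a half-wave phase shift.
The two reflections carry the same phase change, so no net offset.
So the condition for constructive reflection is 2 n t = m λ.
λ = 2 n t / m. The fourth-longest wavelength is m = 4: λ = 2 × 1.531 × 572 / 4.00 = 438 nm.

438 nm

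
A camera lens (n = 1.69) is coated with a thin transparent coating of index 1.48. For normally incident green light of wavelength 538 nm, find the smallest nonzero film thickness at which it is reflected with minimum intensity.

90.9 nm

Ray reflecting at the top interface goes from n = 1.0 toward n = 1.48: a half-wave phase shift.
Ray reflecting at the bottom interface goes from n = 1.48 toward n = 1.69: a half-wave phase shift.
Zero or two π shifts → no net half-wave offset.
With no net inversion, destructive interference in reflection requires 2 n t = (m + ½) λ.
Minimum at m = 0: t = λ / (4 n) = 538 / (4 × 1.48) = 90.9 nm.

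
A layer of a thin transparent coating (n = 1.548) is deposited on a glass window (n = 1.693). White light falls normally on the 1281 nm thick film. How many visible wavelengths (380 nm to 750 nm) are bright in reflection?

5

Top surface (1.0 → 1.548): reflection off a higher-index medium gives a half-wave phase shift.
Bottom surface (1.548 → 1.693): reflection off a higher-index medium gives a half-wave phase shift.
Net: no relative phase inversion (both shifts match).
So the condition for constructive reflection is 2 n t = m λ.
λ = 2 n t / m = 3966 / m nm.
m=5: 793 nm (IR); m=6: 661 nm (visible); m=7: 567 nm (visible); m=8: 496 nm (visible); m=9: 441 nm (visible); m=10: 397 nm (visible); m=11: 361 nm (UV).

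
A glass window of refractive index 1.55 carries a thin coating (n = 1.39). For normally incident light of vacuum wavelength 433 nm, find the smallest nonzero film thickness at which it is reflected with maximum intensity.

156 nm

Top surface (1.0 → 1.39): reflection off a higher-index medium gives a half-wave phase shift.
At the lower boundary (n = 1.39 to n = 1.55) the reflected ray undergoes a half-wave phase shift.
Net: no relative phase inversion (both shifts match).
With no net inversion, constructive interference in reflection requires 2 n t = m λ.
Minimum nonzero at m = 1: t = λ / (2 n) = 433 / (2 × 1.39) = 156 nm.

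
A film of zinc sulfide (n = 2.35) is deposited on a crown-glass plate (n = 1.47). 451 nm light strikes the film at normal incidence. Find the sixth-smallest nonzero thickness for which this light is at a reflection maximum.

528 nm

Top surface (1.0 → 2.35): reflection off a higher-index medium gives a half-wave phase shift.
Bottom surface (2.35 → 1.47): reflection off a lower-index medium gives no phase shift.
The two reflections differ by half a wavelength.
So the condition for constructive reflection is 2 n t = (m + ½) λ.
The sixth-smallest nonzero thickness corresponds to m = 5: t = (m + ½) λ / (2 n) = 5.50 × 451 / (2 × 2.35) = 528 nm.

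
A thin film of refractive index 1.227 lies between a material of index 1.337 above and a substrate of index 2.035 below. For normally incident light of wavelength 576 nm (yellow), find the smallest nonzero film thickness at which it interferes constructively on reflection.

117 nm

Ray reflecting at the top interface goes from n = 1.337 toward n = 1.227: no phase shift.
At the lower boundary (n = 1.227 to n = 2.035) the reflected ray undergoes a half-wave phase shift.
The two reflections differ by half a wavelength.
With one net inversion, constructive interference in reflection requires 2 n t = (m + ½) λ.
Minimum at m = 0: t = λ / (4 n) = 576 / (4 × 1.227) = 117 nm.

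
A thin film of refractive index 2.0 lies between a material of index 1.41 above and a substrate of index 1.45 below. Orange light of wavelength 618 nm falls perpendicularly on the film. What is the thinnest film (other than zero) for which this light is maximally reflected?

Top surface (1.41 → 2.0): reflection off a higher-index medium gives a half-wave phase shift.
Bottom surface (2.0 → 1.45): reflection off a lower-index medium gives no phase shift.
The two reflections differ by half a wavelength.
With one net inversion, constructive interference in reflection requires 2 n t = (m + ½) λ.
Minimum at m = 0: t = λ / (4 n) = 618 / (4 × 2.0) = 77.3 nm.

77.3 nm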